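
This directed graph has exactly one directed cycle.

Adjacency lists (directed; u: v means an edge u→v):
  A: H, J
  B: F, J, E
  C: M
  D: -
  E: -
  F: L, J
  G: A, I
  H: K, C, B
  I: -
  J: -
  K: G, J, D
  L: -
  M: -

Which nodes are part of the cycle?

A, G, H, K

DFS with gray/black marking from H:
H gray
  K gray
    G gray
      A gray
        A→H: H is gray → back edge
Back edge closes the cycle H → K → G → A → H; its vertices are {A, G, H, K}.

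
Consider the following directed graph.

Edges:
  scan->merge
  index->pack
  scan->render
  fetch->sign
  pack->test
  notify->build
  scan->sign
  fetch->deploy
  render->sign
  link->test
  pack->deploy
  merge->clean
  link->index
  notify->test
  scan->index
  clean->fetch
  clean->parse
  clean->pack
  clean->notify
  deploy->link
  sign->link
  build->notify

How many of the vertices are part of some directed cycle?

A vertex is on a directed cycle iff it belongs to a strongly connected component of size ≥ 2 (or has a self-loop).
The vertices on cycles are {link, pack, build, index, deploy, notify} — 6 in total.

6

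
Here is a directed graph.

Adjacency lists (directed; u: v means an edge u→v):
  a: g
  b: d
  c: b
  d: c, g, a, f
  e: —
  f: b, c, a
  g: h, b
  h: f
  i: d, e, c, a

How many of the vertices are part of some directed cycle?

7

A vertex is on a directed cycle iff it belongs to a strongly connected component of size ≥ 2 (or has a self-loop).
The vertices on cycles are {a, b, c, d, f, g, h} — 7 in total.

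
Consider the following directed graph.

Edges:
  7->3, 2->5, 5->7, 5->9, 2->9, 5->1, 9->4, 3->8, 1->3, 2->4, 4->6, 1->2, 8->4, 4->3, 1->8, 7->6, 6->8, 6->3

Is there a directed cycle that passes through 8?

Yes

8 is on a cycle iff 8 can reach itself via ≥1 edge.
8 → 4 → 3 → 8 — yes.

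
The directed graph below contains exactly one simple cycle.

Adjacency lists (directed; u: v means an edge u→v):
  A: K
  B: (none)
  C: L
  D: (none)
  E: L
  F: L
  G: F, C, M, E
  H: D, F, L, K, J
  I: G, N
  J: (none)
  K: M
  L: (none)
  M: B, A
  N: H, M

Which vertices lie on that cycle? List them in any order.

A, K, M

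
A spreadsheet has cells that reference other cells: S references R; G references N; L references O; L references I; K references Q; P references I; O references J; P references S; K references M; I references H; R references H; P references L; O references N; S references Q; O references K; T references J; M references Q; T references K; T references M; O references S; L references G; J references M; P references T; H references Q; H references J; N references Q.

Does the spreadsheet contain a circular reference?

DFS with white/gray/black marking, starting from L:
L gray
  O gray
    J gray
      M gray
        Q gray
        Q black
      M black
    J black
    N gray
      N→Q: Q black — skip
    N black
    K gray
      K→M: M black — skip
      K→Q: Q black — skip
    K black
    S gray
      R gray
        H gray
          H→J: J black — skip
          H→Q: Q black — skip
        H black
      R black
      S→Q: Q black — skip
    S black
  O black
  G gray
    G→N: N black — skip
  G black
  I gray
    I→H: H black — skip
  I black
L black
P gray
  T gray
    T→J: J black — skip
    T→M: M black — skip
    T→K: K black — skip
  T black
  P→I: I black — skip
  P→L: L black — skip
  P→S: S black — skip
P black
Every edge goes to a white or black vertex — no back edge, so the graph is acyclic.

No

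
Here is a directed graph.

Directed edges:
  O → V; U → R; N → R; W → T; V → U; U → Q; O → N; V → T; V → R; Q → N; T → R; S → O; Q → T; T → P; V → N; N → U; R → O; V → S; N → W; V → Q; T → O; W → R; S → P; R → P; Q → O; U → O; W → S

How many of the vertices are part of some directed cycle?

9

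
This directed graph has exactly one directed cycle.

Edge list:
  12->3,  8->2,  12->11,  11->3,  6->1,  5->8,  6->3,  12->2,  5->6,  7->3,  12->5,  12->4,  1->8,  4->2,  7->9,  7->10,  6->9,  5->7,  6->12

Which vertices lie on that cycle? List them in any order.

DFS with gray/black marking from 12:
12 gray
  2 gray
  2 black
  11 gray
    3 gray
    3 black
  11 black
  5 gray
    6 gray
      1 gray
        8 gray
          8→2: 2 black — skip
        8 black
      1 black
      6→12: 12 is gray → back edge
Back edge closes the cycle 12 → 5 → 6 → 12; its vertices are {5, 6, 12}.

5, 6, 12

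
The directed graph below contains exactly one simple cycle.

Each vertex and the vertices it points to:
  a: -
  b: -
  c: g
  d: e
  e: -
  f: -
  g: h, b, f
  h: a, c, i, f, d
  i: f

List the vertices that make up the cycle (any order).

c, g, h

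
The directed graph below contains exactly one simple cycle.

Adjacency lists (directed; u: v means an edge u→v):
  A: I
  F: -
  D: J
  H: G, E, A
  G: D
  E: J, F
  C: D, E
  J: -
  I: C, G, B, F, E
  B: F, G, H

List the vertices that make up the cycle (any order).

A, B, H, I

DFS with gray/black marking from A:
A gray
  I gray
    C gray
      D gray
        J gray
        J black
      D black
      E gray
        E→J: J black — skip
        F gray
        F black
      E black
    C black
    G gray
      G→D: D black — skip
    G black
    B gray
      B→F: F black — skip
      B→G: G black — skip
      H gray
        H→G: G black — skip
        H→E: E black — skip
        H→A: A is gray → back edge
Back edge closes the cycle A → I → B → H → A; its vertices are {A, B, H, I}.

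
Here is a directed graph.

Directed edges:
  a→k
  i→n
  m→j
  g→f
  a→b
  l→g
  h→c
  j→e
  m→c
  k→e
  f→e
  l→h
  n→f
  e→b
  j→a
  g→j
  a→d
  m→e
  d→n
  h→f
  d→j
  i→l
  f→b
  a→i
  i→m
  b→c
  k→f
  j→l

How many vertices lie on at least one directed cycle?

7

A vertex is on a directed cycle iff it belongs to a strongly connected component of size ≥ 2 (or has a self-loop).
The vertices on cycles are {a, d, g, i, j, l, m} — 7 in total.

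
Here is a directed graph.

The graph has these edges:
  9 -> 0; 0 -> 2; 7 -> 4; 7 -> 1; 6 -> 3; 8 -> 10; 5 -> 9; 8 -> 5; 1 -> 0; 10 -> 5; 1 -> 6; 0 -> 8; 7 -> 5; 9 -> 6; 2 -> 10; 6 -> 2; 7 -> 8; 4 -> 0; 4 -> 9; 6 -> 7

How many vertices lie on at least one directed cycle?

A vertex is on a directed cycle iff it belongs to a strongly connected component of size ≥ 2 (or has a self-loop).
The vertices on cycles are {0, 1, 2, 4, 5, 6, 7, 8, 9, 10} — 10 in total.

10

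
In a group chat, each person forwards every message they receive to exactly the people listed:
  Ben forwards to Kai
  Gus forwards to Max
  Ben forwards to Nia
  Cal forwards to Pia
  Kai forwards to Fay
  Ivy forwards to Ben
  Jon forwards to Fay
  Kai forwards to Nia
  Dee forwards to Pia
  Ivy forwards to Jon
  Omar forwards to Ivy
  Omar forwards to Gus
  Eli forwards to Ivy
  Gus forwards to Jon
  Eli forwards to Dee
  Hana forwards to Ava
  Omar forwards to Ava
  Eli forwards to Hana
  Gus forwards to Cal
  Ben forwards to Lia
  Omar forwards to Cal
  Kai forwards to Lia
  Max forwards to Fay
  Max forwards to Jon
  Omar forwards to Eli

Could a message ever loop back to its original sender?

No

DFS with white/gray/black marking, starting from Cal:
Cal gray
  Pia gray
  Pia black
Cal black
Jon gray
  Fay gray
  Fay black
Jon black
Ava gray
Ava black
Nia gray
Nia black
Eli gray
  Ivy gray
    Ivy→Jon: Jon black — skip
    Ben gray
      Lia gray
      Lia black
      Kai gray
        Kai→Fay: Fay black — skip
        Kai→Lia: Lia black — skip
        Kai→Nia: Nia black — skip
      Kai black
      Ben→Nia: Nia black — skip
    Ben black
  Ivy black
  Dee gray
    Dee→Pia: Pia black — skip
  Dee black
  Hana gray
    Hana→Ava: Ava black — skip
  Hana black
Eli black
Omar gray
  Gus gray
    Max gray
      Max→Fay: Fay black — skip
      Max→Jon: Jon black — skip
    Max black
    Gus→Cal: Cal black — skip
    Gus→Jon: Jon black — skip
  Gus black
  Omar→Eli: Eli black — skip
  Omar→Ivy: Ivy black — skip
  Omar→Ava: Ava black — skip
  Omar→Cal: Cal black — skip
Omar black
Every edge goes to a white or black vertex — no back edge, so the graph is acyclic.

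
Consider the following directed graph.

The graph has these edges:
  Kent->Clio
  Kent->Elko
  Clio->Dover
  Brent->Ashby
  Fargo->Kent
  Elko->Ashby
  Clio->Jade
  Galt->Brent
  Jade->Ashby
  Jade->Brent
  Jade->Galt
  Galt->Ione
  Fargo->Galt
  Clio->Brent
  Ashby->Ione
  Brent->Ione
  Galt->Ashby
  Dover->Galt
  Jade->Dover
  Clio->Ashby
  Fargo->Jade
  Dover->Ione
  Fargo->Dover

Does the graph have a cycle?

No

DFS with white/gray/black marking, starting from Dover:
Dover gray
  Ione gray
  Ione black
  Galt gray
    Ashby gray
      Ashby→Ione: Ione black — skip
    Ashby black
    Brent gray
      Brent→Ashby: Ashby black — skip
      Brent→Ione: Ione black — skip
    Brent black
    Galt→Ione: Ione black — skip
  Galt black
Dover black
Jade gray
  Jade→Dover: Dover black — skip
  Jade→Galt: Galt black — skip
  Jade→Brent: Brent black — skip
  Jade→Ashby: Ashby black — skip
Jade black
Fargo gray
  Fargo→Dover: Dover black — skip
  Fargo→Galt: Galt black — skip
  Kent gray
    Clio gray
      Clio→Dover: Dover black — skip
      Clio→Jade: Jade black — skip
      Clio→Brent: Brent black — skip
      Clio→Ashby: Ashby black — skip
    Clio black
    Elko gray
      Elko→Ashby: Ashby black — skip
    Elko black
  Kent black
  Fargo→Jade: Jade black — skip
Fargo black
Every edge goes to a white or black vertex — no back edge, so the graph is acyclic.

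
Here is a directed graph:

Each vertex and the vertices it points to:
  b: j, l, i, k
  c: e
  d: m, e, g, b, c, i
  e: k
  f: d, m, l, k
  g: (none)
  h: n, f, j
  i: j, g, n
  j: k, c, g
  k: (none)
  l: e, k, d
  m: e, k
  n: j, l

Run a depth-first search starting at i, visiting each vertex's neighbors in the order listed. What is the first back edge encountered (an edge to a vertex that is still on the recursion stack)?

DFS from i (visiting each vertex's neighbors in the order listed); mark gray on enter, black on exit:
i gray
  j gray
    k gray
    k black
    c gray
      e gray
        e→k: k black — skip
      e black
    c black
    g gray
    g black
  j black
  i→g: g black — skip
  n gray
    n→j: j black — skip
    l gray
      l→e: e black — skip
      l→k: k black — skip
      d gray
        m gray
          m→e: e black — skip
          m→k: k black — skip
        m black
        d→e: e black — skip
        d→g: g black — skip
        b gray
          b→j: j black — skip
          b→l: l is gray → back edge
First back edge: b → l.

b->l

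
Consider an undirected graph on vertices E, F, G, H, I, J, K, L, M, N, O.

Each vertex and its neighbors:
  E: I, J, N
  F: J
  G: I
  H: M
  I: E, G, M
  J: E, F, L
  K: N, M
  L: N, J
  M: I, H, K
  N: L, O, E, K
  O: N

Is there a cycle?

Yes

DFS, tracking each vertex's parent; an edge to a visited non-parent vertex closes a cycle.
Start from G:
visit G (parent –)
  visit I (parent G)
    visit E (parent I)
      E–I: parent, skip
      visit J (parent E)
        J–E: parent, skip
        visit F (parent J)
          F–J: parent, skip
        visit L (parent J)
          visit N (parent L)
            N–L: parent, skip
            visit O (parent N)
              O–N: parent, skip
            N–E: E visited and ≠ parent → cycle
Cycle: E – J – L – N – E.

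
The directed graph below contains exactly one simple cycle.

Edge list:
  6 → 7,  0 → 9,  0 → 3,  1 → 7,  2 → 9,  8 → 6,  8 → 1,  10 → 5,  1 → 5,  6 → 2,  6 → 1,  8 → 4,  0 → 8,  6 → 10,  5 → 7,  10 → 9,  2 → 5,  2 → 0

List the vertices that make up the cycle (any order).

DFS with gray/black marking from 0:
0 gray
  3 gray
  3 black
  9 gray
  9 black
  8 gray
    6 gray
      10 gray
        10→9: 9 black — skip
        5 gray
          7 gray
          7 black
        5 black
      10 black
      1 gray
        1→5: 5 black — skip
        1→7: 7 black — skip
      1 black
      6→7: 7 black — skip
      2 gray
        2→5: 5 black — skip
        2→0: 0 is gray → back edge
Back edge closes the cycle 0 → 8 → 6 → 2 → 0; its vertices are {0, 2, 6, 8}.

0, 2, 6, 8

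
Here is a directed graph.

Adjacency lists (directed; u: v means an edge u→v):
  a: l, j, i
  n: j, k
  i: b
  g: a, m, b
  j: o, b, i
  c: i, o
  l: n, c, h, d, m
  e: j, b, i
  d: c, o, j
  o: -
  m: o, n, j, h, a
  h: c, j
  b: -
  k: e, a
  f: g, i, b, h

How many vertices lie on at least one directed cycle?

5

A vertex is on a directed cycle iff it belongs to a strongly connected component of size ≥ 2 (or has a self-loop).
The vertices on cycles are {a, k, l, m, n} — 5 in total.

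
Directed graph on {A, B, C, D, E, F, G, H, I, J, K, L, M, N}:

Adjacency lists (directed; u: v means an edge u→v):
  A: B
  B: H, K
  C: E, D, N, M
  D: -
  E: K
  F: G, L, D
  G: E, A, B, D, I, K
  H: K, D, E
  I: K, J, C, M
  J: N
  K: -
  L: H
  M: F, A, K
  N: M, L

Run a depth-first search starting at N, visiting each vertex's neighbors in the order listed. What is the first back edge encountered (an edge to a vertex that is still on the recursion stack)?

J→N

DFS from N (visiting each vertex's neighbors in the order listed); mark gray on enter, black on exit:
N gray
  M gray
    F gray
      G gray
        E gray
          K gray
          K black
        E black
        A gray
          B gray
            H gray
              H→K: K black — skip
              D gray
              D black
              H→E: E black — skip
            H black
            B→K: K black — skip
          B black
        A black
        G→B: B black — skip
        G→D: D black — skip
        I gray
          I→K: K black — skip
          J gray
            J→N: N is gray → back edge
First back edge: J → N.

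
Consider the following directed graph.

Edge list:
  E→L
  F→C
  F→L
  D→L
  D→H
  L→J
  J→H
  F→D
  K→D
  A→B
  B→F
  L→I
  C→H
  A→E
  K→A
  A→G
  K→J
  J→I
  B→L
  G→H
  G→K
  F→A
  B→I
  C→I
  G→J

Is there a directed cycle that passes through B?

B is on a cycle iff B can reach itself via ≥1 edge.
B → F → A → B — yes.

Yes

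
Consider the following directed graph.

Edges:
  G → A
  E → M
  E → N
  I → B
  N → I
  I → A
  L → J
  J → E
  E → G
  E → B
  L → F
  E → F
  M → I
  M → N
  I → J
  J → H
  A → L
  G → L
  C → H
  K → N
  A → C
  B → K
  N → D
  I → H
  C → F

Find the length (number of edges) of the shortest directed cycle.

4

For each vertex v, BFS finds the shortest path from v back to v.
The shortest such closed walk is E → G → L → J → E, length 4.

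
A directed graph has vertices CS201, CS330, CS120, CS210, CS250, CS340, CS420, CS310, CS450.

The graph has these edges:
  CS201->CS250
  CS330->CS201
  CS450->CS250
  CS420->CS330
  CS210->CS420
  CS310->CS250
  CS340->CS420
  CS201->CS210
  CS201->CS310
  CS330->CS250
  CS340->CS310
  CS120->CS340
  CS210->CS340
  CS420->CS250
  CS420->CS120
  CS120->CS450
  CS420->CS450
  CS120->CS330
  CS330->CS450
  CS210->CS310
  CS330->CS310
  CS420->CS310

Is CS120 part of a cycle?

Yes

CS120 is on a cycle iff CS120 can reach itself via ≥1 edge.
CS120 → CS340 → CS420 → CS120 — yes.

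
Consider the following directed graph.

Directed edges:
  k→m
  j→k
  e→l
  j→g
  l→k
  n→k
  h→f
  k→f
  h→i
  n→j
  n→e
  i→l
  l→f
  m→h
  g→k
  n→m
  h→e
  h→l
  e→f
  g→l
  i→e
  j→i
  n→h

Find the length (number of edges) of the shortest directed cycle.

4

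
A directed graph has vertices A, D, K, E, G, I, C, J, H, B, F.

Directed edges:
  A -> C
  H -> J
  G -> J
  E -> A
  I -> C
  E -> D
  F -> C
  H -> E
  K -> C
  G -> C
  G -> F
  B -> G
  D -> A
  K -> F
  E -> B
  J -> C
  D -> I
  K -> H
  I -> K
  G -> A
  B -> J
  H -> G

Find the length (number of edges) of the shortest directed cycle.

5

For each vertex v, BFS finds the shortest path from v back to v.
The shortest such closed walk is H → E → D → I → K → H, length 5.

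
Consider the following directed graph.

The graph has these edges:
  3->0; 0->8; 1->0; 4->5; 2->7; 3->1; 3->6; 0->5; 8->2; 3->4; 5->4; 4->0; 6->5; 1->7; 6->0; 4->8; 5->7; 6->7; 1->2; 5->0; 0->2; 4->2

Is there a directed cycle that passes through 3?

No

3 lies on a cycle iff there is a path from 3 back to itself.
Exploring from 3, it never reaches itself; equivalently, its strongly connected component is a singleton.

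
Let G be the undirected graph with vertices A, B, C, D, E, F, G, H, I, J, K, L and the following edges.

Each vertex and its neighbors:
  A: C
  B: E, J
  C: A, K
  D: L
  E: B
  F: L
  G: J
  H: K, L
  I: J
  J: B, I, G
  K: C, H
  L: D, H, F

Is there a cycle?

DFS, tracking each vertex's parent; an edge to a visited non-parent vertex closes a cycle.
Start from D:
visit D (parent –)
  visit L (parent D)
    L–D: parent, skip
    visit H (parent L)
      visit K (parent H)
        visit C (parent K)
          visit A (parent C)
            A–C: parent, skip
          C–K: parent, skip
        K–H: parent, skip
      H–L: parent, skip
    visit F (parent L)
      F–L: parent, skip
visit B (parent –)
  visit E (parent B)
    E–B: parent, skip
  visit J (parent B)
    J–B: parent, skip
    visit I (parent J)
      I–J: parent, skip
    visit G (parent J)
      G–J: parent, skip
No non-parent visited neighbor found — the graph is a forest.

No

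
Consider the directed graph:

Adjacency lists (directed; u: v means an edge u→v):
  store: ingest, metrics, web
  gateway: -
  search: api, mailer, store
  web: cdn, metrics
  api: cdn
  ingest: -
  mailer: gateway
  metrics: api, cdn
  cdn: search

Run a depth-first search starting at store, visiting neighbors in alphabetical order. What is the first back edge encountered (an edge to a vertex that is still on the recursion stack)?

search->api

DFS from store (visiting neighbors in alphabetical order); mark gray on enter, black on exit:
store gray
  ingest gray
  ingest black
  metrics gray
    api gray
      cdn gray
        search gray
          search→api: api is gray → back edge
First back edge: search → api.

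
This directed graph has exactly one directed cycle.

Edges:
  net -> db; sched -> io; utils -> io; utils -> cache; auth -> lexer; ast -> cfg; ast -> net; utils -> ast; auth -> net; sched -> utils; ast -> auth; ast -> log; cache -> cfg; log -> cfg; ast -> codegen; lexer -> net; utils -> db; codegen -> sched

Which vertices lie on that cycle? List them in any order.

ast, sched, utils, codegen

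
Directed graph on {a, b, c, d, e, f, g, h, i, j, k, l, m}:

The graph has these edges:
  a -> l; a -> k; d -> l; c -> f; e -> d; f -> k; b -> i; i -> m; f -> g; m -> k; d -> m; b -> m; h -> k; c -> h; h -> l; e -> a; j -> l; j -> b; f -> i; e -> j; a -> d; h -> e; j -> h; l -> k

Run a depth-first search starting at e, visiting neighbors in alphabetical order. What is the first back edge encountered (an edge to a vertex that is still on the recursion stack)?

h→e

DFS from e (visiting neighbors in alphabetical order); mark gray on enter, black on exit:
e gray
  a gray
    d gray
      l gray
        k gray
        k black
      l black
      m gray
        m→k: k black — skip
      m black
    d black
    a→k: k black — skip
    a→l: l black — skip
  a black
  e→d: d black — skip
  j gray
    b gray
      i gray
        i→m: m black — skip
      i black
      b→m: m black — skip
    b black
    h gray
      h→e: e is gray → back edge
First back edge: h → e.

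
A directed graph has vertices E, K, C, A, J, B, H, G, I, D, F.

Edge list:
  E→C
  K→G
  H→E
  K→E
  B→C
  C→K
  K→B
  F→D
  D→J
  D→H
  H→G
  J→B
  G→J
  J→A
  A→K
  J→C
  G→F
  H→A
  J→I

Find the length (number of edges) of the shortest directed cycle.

3

For each vertex v, BFS finds the shortest path from v back to v.
The shortest such closed walk is K → E → C → K, length 3.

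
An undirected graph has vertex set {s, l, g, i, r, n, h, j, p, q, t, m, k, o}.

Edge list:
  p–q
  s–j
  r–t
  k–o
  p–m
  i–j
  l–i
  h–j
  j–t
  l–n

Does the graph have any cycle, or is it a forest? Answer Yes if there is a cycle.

No

DFS, tracking each vertex's parent; an edge to a visited non-parent vertex closes a cycle.
Start from n:
visit n (parent –)
  visit l (parent n)
    l–n: parent, skip
    visit i (parent l)
      visit j (parent i)
        visit s (parent j)
          s–j: parent, skip
        visit h (parent j)
          h–j: parent, skip
        visit t (parent j)
          t–j: parent, skip
          visit r (parent t)
            r–t: parent, skip
        j–i: parent, skip
      i–l: parent, skip
visit g (parent –)
visit p (parent –)
  visit m (parent p)
    m–p: parent, skip
  visit q (parent p)
    q–p: parent, skip
visit k (parent –)
  visit o (parent k)
    o–k: parent, skip
No non-parent visited neighbor found — the graph is a forest.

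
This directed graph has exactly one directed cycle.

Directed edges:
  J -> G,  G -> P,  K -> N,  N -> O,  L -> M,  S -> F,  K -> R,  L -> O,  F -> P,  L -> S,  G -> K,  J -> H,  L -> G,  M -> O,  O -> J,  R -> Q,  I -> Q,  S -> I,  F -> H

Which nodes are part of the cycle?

G, J, K, N, O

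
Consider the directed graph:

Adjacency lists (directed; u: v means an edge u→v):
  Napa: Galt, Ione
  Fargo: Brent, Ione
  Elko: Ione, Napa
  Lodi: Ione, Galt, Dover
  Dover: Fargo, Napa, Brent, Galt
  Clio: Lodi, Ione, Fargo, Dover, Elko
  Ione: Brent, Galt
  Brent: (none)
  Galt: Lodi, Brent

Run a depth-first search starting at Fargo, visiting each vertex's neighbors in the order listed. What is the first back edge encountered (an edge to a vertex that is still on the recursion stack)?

DFS from Fargo (visiting each vertex's neighbors in the order listed); mark gray on enter, black on exit:
Fargo gray
  Brent gray
  Brent black
  Ione gray
    Ione→Brent: Brent black — skip
    Galt gray
      Lodi gray
        Lodi→Ione: Ione is gray → back edge
First back edge: Lodi → Ione.

Lodi→Ione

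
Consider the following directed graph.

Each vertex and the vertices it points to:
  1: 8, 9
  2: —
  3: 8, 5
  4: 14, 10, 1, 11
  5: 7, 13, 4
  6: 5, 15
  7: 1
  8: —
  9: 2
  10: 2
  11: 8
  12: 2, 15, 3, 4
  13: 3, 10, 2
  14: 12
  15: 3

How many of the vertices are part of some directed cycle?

A vertex is on a directed cycle iff it belongs to a strongly connected component of size ≥ 2 (or has a self-loop).
The vertices on cycles are {3, 4, 5, 12, 13, 14, 15} — 7 in total.

7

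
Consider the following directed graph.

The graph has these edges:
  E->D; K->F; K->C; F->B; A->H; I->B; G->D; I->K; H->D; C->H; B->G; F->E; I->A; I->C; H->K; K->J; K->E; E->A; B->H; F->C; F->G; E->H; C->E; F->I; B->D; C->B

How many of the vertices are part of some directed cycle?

A vertex is on a directed cycle iff it belongs to a strongly connected component of size ≥ 2 (or has a self-loop).
The vertices on cycles are {A, B, C, E, F, H, I, K} — 8 in total.

8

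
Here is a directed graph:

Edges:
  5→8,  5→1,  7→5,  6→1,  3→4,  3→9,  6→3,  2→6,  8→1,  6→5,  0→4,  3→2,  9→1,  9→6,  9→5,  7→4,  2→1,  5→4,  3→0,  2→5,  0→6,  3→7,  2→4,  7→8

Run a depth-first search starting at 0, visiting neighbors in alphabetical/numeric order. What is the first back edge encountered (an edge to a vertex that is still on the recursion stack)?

DFS from 0 (visiting neighbors in alphabetical/numeric order); mark gray on enter, black on exit:
0 gray
  4 gray
  4 black
  6 gray
    1 gray
    1 black
    3 gray
      3→0: 0 is gray → back edge
First back edge: 3 → 0.

3->0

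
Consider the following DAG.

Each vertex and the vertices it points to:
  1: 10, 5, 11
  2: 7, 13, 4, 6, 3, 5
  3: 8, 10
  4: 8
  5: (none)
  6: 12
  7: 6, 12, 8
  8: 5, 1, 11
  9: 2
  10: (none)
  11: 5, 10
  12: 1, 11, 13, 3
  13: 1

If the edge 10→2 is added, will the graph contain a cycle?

Yes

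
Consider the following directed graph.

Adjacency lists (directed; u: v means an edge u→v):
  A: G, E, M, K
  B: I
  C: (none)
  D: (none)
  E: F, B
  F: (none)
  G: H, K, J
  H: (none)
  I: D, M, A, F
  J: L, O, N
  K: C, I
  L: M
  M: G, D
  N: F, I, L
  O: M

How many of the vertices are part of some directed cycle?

11

A vertex is on a directed cycle iff it belongs to a strongly connected component of size ≥ 2 (or has a self-loop).
The vertices on cycles are {A, B, E, G, I, J, K, L, M, N, O} — 11 in total.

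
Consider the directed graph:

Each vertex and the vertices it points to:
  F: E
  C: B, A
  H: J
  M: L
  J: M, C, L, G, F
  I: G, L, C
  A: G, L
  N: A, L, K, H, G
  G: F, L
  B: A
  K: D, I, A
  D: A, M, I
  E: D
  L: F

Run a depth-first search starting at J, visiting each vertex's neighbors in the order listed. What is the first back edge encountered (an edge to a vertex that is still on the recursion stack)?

G->F

DFS from J (visiting each vertex's neighbors in the order listed); mark gray on enter, black on exit:
J gray
  M gray
    L gray
      F gray
        E gray
          D gray
            A gray
              G gray
                G→F: F is gray → back edge
First back edge: G → F.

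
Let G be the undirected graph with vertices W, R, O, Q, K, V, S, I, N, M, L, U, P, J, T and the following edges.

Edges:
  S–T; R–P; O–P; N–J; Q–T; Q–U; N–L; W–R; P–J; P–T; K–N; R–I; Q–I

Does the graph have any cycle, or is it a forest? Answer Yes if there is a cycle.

Yes

DFS, tracking each vertex's parent; an edge to a visited non-parent vertex closes a cycle.
Start from W:
visit W (parent –)
  visit R (parent W)
    visit I (parent R)
      visit Q (parent I)
        Q–I: parent, skip
        visit T (parent Q)
          visit S (parent T)
            S–T: parent, skip
          visit P (parent T)
            P–R: R visited and ≠ parent → cycle
Cycle: R – I – Q – T – P – R.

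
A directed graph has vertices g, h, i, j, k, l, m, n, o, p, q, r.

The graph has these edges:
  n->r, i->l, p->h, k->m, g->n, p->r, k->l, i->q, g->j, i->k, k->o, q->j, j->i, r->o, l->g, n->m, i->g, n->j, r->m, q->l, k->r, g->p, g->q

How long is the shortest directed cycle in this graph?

3

For each vertex v, BFS finds the shortest path from v back to v.
The shortest such closed walk is j → i → q → j, length 3.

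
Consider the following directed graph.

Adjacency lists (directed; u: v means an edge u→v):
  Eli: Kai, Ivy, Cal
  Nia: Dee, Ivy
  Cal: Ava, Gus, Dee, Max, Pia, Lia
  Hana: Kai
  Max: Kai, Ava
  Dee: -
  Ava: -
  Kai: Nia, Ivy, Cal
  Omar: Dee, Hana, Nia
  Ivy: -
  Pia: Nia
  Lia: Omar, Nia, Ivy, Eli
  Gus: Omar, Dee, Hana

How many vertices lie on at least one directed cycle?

8

A vertex is on a directed cycle iff it belongs to a strongly connected component of size ≥ 2 (or has a self-loop).
The vertices on cycles are {Cal, Eli, Gus, Kai, Lia, Max, Hana, Omar} — 8 in total.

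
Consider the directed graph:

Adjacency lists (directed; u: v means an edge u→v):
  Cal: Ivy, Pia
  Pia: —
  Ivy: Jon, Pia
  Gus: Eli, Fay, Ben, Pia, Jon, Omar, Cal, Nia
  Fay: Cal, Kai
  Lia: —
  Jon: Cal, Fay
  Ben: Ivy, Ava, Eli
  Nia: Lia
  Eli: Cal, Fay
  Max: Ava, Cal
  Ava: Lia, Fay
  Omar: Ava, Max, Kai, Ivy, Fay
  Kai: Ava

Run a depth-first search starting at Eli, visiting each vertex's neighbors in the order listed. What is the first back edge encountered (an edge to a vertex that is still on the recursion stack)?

Jon->Cal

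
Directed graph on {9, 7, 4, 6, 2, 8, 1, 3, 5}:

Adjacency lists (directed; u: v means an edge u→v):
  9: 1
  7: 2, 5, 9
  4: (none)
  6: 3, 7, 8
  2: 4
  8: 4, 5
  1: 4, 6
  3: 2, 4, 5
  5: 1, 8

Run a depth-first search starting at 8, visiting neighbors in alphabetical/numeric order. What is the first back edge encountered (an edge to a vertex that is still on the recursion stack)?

3→5

DFS from 8 (visiting neighbors in alphabetical/numeric order); mark gray on enter, black on exit:
8 gray
  4 gray
  4 black
  5 gray
    1 gray
      1→4: 4 black — skip
      6 gray
        3 gray
          2 gray
            2→4: 4 black — skip
          2 black
          3→4: 4 black — skip
          3→5: 5 is gray → back edge
First back edge: 3 → 5.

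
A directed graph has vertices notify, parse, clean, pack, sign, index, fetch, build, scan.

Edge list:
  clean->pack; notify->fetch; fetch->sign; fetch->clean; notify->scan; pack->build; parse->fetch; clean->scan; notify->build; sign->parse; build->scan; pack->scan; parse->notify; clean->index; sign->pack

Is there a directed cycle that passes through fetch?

Yes

fetch is on a cycle iff fetch can reach itself via ≥1 edge.
fetch → sign → parse → fetch — yes.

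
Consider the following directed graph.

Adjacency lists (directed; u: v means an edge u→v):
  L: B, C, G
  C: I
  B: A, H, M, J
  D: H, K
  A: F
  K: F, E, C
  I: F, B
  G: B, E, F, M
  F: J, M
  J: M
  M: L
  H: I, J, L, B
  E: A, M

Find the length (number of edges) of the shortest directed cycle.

For each vertex v, BFS finds the shortest path from v back to v.
The shortest such closed walk is H → B → H, length 2.

2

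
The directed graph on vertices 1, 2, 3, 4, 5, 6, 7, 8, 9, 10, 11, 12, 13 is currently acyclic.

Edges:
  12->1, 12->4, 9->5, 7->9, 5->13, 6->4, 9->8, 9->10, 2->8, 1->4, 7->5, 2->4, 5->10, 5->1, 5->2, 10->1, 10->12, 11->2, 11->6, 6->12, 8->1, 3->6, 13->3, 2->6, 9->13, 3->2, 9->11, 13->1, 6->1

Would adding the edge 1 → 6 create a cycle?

Adding 1→6 creates a cycle iff 6 can already reach 1.
Path from 6: 6 → 1.
So 6 → … → 1 → 6 is a cycle.

Yes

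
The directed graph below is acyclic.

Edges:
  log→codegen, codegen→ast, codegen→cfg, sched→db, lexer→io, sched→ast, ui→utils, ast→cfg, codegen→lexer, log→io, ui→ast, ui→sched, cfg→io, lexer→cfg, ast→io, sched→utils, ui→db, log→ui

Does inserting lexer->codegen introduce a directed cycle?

Yes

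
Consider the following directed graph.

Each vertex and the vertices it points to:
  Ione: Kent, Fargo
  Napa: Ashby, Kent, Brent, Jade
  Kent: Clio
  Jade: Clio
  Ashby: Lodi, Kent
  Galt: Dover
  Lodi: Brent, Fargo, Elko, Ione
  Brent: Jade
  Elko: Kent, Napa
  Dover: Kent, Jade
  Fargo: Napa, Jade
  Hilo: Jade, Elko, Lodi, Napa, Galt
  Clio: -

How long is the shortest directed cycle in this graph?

For each vertex v, BFS finds the shortest path from v back to v.
The shortest such closed walk is Lodi → Fargo → Napa → Ashby → Lodi, length 4.

4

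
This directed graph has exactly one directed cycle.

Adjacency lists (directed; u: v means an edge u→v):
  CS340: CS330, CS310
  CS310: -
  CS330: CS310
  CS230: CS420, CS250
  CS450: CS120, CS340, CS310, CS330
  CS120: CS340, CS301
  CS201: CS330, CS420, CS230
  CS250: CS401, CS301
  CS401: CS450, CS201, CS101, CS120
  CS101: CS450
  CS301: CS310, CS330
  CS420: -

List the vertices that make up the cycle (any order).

DFS with gray/black marking from CS401:
CS401 gray
  CS450 gray
    CS120 gray
      CS340 gray
        CS330 gray
          CS310 gray
          CS310 black
        CS330 black
        CS340→CS310: CS310 black — skip
      CS340 black
      CS301 gray
        CS301→CS310: CS310 black — skip
        CS301→CS330: CS330 black — skip
      CS301 black
    CS120 black
    CS450→CS340: CS340 black — skip
    CS450→CS310: CS310 black — skip
    CS450→CS330: CS330 black — skip
  CS450 black
  CS201 gray
    CS201→CS330: CS330 black — skip
    CS420 gray
    CS420 black
    CS230 gray
      CS230→CS420: CS420 black — skip
      CS250 gray
        CS250→CS401: CS401 is gray → back edge
Back edge closes the cycle CS401 → CS201 → CS230 → CS250 → CS401; its vertices are {CS201, CS230, CS250, CS401}.

CS201, CS230, CS250, CS401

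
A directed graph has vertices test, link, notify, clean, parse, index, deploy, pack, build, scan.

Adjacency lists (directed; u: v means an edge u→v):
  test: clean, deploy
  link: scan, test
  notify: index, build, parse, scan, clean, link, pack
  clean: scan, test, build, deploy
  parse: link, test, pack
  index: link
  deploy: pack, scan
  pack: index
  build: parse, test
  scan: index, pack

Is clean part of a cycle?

Yes

clean is on a cycle iff clean can reach itself via ≥1 edge.
clean → test → clean — yes.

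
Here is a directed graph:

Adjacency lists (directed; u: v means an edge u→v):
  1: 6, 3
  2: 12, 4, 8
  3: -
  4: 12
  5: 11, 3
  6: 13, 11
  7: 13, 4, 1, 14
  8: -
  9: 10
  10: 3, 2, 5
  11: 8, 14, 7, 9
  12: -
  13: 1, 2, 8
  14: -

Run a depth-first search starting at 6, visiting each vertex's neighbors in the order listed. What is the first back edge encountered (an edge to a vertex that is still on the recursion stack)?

1→6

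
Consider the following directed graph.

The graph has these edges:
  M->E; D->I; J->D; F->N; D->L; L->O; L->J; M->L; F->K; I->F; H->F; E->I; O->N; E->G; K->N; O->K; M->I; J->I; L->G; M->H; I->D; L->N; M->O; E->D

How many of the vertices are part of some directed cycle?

4

A vertex is on a directed cycle iff it belongs to a strongly connected component of size ≥ 2 (or has a self-loop).
The vertices on cycles are {D, I, J, L} — 4 in total.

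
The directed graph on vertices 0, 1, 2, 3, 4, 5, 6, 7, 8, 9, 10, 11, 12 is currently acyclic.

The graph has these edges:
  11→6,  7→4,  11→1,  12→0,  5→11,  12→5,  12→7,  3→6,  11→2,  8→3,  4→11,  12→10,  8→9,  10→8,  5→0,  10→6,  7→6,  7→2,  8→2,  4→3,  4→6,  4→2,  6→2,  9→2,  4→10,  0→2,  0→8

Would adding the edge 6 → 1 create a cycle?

No

Adding 6→1 creates a cycle iff 1 can already reach 6.
Explore from 1: no path reaches 6. The graph stays acyclic.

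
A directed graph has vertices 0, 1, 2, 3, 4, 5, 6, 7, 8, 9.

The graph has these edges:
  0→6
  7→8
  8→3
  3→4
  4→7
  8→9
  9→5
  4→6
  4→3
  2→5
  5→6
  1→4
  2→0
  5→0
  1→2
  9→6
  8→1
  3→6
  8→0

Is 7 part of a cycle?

Yes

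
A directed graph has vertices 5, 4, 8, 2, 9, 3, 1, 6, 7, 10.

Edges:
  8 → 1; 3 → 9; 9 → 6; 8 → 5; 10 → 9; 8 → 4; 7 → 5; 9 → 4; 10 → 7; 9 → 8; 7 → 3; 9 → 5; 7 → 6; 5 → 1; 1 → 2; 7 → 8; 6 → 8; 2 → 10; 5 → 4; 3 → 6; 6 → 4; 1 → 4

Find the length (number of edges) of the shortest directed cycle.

5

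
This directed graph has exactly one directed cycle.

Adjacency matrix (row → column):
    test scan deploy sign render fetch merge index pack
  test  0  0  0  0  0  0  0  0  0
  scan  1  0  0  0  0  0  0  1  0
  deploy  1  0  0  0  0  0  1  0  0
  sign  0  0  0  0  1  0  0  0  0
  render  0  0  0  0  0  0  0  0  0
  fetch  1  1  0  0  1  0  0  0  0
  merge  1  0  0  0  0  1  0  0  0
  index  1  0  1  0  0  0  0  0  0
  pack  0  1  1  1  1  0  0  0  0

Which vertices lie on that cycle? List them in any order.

DFS with gray/black marking from deploy:
deploy gray
  test gray
  test black
  merge gray
    merge→test: test black — skip
    fetch gray
      fetch→test: test black — skip
      render gray
      render black
      scan gray
        index gray
          index→deploy: deploy is gray → back edge
Back edge closes the cycle deploy → merge → fetch → scan → index → deploy; its vertices are {scan, fetch, index, merge, deploy}.

scan, fetch, index, merge, deploy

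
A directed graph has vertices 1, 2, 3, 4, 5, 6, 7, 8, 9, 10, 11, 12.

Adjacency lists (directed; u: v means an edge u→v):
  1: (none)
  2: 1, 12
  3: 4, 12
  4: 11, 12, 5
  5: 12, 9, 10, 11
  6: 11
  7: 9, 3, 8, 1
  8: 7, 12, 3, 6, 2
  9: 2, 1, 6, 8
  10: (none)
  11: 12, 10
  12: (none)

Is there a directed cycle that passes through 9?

9 is on a cycle iff 9 can reach itself via ≥1 edge.
9 → 8 → 7 → 9 — yes.

Yes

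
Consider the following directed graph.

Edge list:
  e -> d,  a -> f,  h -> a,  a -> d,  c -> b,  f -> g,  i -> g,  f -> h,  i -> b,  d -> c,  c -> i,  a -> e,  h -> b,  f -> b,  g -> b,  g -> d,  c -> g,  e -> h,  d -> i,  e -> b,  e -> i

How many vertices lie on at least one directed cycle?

A vertex is on a directed cycle iff it belongs to a strongly connected component of size ≥ 2 (or has a self-loop).
The vertices on cycles are {a, c, d, e, f, g, h, i} — 8 in total.

8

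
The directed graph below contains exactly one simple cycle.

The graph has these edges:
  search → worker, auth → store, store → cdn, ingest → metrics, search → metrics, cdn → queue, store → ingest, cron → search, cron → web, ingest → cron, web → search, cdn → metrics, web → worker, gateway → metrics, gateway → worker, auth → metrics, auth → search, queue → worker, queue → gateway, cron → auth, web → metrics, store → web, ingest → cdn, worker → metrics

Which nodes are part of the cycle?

auth, cron, store, ingest

DFS with gray/black marking from store:
store gray
  web gray
    metrics gray
    metrics black
    worker gray
      worker→metrics: metrics black — skip
    worker black
    search gray
      search→metrics: metrics black — skip
      search→worker: worker black — skip
    search black
  web black
  cdn gray
    queue gray
      gateway gray
        gateway→metrics: metrics black — skip
        gateway→worker: worker black — skip
      gateway black
      queue→worker: worker black — skip
    queue black
    cdn→metrics: metrics black — skip
  cdn black
  ingest gray
    ingest→metrics: metrics black — skip
    ingest→cdn: cdn black — skip
    cron gray
      cron→web: web black — skip
      auth gray
        auth→metrics: metrics black — skip
        auth→store: store is gray → back edge
Back edge closes the cycle store → ingest → cron → auth → store; its vertices are {auth, cron, store, ingest}.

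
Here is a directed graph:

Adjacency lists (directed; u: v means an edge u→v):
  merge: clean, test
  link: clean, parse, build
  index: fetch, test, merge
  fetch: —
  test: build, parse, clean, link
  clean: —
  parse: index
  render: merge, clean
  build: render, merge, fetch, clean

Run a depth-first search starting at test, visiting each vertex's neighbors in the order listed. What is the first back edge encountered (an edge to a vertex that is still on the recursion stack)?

merge→test

DFS from test (visiting each vertex's neighbors in the order listed); mark gray on enter, black on exit:
test gray
  build gray
    render gray
      merge gray
        clean gray
        clean black
        merge→test: test is gray → back edge
First back edge: merge → test.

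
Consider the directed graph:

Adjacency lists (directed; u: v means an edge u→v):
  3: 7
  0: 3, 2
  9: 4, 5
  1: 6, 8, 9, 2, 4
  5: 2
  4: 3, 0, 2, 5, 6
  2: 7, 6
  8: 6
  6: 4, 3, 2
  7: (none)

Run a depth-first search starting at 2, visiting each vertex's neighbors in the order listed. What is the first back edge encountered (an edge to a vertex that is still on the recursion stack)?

0->2

DFS from 2 (visiting each vertex's neighbors in the order listed); mark gray on enter, black on exit:
2 gray
  7 gray
  7 black
  6 gray
    4 gray
      3 gray
        3→7: 7 black — skip
      3 black
      0 gray
        0→3: 3 black — skip
        0→2: 2 is gray → back edge
First back edge: 0 → 2.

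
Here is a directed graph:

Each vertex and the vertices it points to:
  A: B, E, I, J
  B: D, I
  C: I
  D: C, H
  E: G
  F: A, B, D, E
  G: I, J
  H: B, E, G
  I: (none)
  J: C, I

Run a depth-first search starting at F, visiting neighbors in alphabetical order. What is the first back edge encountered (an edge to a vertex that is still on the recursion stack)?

H→B

DFS from F (visiting neighbors in alphabetical order); mark gray on enter, black on exit:
F gray
  A gray
    B gray
      D gray
        C gray
          I gray
          I black
        C black
        H gray
          H→B: B is gray → back edge
First back edge: H → B.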